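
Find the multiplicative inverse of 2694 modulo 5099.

Run the extended Euclidean algorithm:
5099 = 1×2694 + 2405
2694 = 1×2405 + 289
2405 = 8×289 + 93
289 = 3×93 + 10
93 = 9×10 + 3
10 = 3×3 + 1
3 = 3×1 + 0
gcd(2694, 5099) = 1, so the inverse exists.
Bézout: 1 = −811×5099 + 1535×2694.
So 2694⁻¹ ≡ 1535 (mod 5099).

1535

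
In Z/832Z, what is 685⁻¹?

832 = 1*685 + 147
685 = 4*147 + 97
147 = 1*97 + 50
97 = 1*50 + 47
50 = 1*47 + 3
47 = 15*3 + 2
3 = 1*2 + 1
2 = 2*1 + 0
gcd(685, 832) = 1, so the inverse exists.
Bézout: 1 = 233*832 − 283*685.
So 685⁻¹ ≡ −283 ≡ 549 (mod 832).

549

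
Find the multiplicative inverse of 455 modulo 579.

14

Apply the Euclidean algorithm and back-substitute:
579 = 1×455 + 124
455 = 3×124 + 83
124 = 1×83 + 41
83 = 2×41 + 1
41 = 41×1 + 0
gcd(455, 579) = 1, so the inverse exists.
Back-substitute for 1:
1 = 1×83 − 2×41
  = −2×124 + 3×83
  = 3×455 − 11×124
  = −11×579 + 14×455
So 455⁻¹ ≡ 14 (mod 579).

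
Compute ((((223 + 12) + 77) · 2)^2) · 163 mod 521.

68

223 + 12 = 235
235 + 77 = 312
312 · 2 = 624 ≡ 103 (mod 521)
(103)^2 ≡ 189 (mod 521)
189 · 163 = 30807 ≡ 68 (mod 521)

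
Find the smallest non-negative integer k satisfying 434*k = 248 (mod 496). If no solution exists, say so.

4

gcd(434, 496) = 62, and 62 | 248, so solutions exist.
Divide through by 62: 7*k ≡ 4 (mod 8).
7⁻¹ ≡ 7 (mod 8).
k ≡ 7*4 ≡ 4 (mod 8).
The smallest non-negative solution is k = 4.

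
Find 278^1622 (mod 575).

9

1622 in binary is 11001010110, i.e. 1622 = 1024 + 512 + 64 + 16 + 4 + 2.
278^1 ≡ 278 (mod 575)
278^2 ≡ 278^2 = 77284 ≡ 234 (mod 575)
278^4 ≡ 234^2 = 54756 ≡ 131 (mod 575)
278^8 ≡ 131^2 = 17161 ≡ 486 (mod 575)
278^16 ≡ 486^2 = 236196 ≡ 446 (mod 575)
278^32 ≡ 446^2 = 198916 ≡ 541 (mod 575)
278^64 ≡ 541^2 = 292681 ≡ 6 (mod 575)
278^128 ≡ 6^2 = 36 (mod 575)
278^256 ≡ 36^2 = 1296 ≡ 146 (mod 575)
278^512 ≡ 146^2 = 21316 ≡ 41 (mod 575)
278^1024 ≡ 41^2 = 1681 ≡ 531 (mod 575)
278^1622 = 278^1024 * 278^512 * 278^64 * 278^16 * 278^4 * 278^2 ≡ 531 * 41 * 6 * 446 * 131 * 234 (mod 575).
Accumulate the product:
531 * 41 = 21771 ≡ 496
496 * 6 = 2976 ≡ 101
101 * 446 = 45046 ≡ 196
196 * 131 = 25676 ≡ 376
376 * 234 = 87984 ≡ 9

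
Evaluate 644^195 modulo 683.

26

Using repeated squaring:
644^1 ≡ 644 (mod 683)
644^2 ≡ 644^2 = 414736 ≡ 155 (mod 683)
644^4 ≡ 155^2 = 24025 ≡ 120 (mod 683)
644^8 ≡ 120^2 = 14400 ≡ 57 (mod 683)
644^16 ≡ 57^2 = 3249 ≡ 517 (mod 683)
644^32 ≡ 517^2 = 267289 ≡ 236 (mod 683)
644^64 ≡ 236^2 = 55696 ≡ 373 (mod 683)
644^128 ≡ 373^2 = 139129 ≡ 480 (mod 683)
644^195 = 644^128 · 644^64 · 644^2 · 644^1 ≡ 480 · 373 · 155 · 644 (mod 683).
Accumulate the product:
480 · 373 = 179040 ≡ 94
94 · 155 = 14570 ≡ 227
227 · 644 = 146188 ≡ 26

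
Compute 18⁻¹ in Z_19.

18

Apply the Euclidean algorithm and back-substitute:
19 = 1*18 + 1
18 = 18*1 + 0
gcd(18, 19) = 1, so the inverse exists.
Bézout: 1 = 1*19 − 1*18.
So 18⁻¹ ≡ −1 ≡ 18 (mod 19).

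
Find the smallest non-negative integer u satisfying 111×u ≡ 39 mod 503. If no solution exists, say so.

381

gcd(111, 503) = 1, so a unique solution mod 503 exists.
111⁻¹ ≡ 358 (mod 503).
u ≡ 358×39 ≡ 381 (mod 503).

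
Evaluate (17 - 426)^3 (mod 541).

17 - 426 = -409 ≡ 132 (mod 541)
(132)^3 ≡ 177 (mod 541)

177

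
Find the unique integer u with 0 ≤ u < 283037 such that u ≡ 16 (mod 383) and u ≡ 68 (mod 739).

232114

383⁻¹ mod 739: 383*438 ≡ 1 (mod 739), so 383⁻¹ ≡ 438.
u = 16 + 383*((68 − 16)*438 mod 739) = 16 + 383*606 = 232114.
Check: 232114 mod 383 = 16, 232114 mod 739 = 68. ✓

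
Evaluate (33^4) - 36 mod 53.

(33)^4 ≡ 46 (mod 53)
46 - 36 = 10

10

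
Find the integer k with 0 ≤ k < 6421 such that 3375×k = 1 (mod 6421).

4079

By the extended Euclidean algorithm:
6421 = 1*3375 + 3046
3375 = 1*3046 + 329
3046 = 9*329 + 85
329 = 3*85 + 74
85 = 1*74 + 11
74 = 6*11 + 8
11 = 1*8 + 3
8 = 2*3 + 2
3 = 1*2 + 1
2 = 2*1 + 0
gcd(3375, 6421) = 1, so the inverse exists.
Back-substitute for 1:
1 = 1*3 − 1*2
  = −1*8 + 3*3
  = 3*11 − 4*8
  = −4*74 + 27*11
  = 27*85 − 31*74
  = −31*329 + 120*85
  = 120*3046 − 1111*329
  = −1111*3375 + 1231*3046
  = 1231*6421 − 2342*3375
So 3375⁻¹ ≡ −2342 ≡ 4079 (mod 6421).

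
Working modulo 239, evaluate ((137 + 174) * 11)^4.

132

137 + 174 = 311 ≡ 72 (mod 239)
72 * 11 = 792 ≡ 75 (mod 239)
(75)^4 ≡ 132 (mod 239)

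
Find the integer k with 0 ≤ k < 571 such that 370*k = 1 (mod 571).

446

Run the extended Euclidean algorithm:
571 = 1*370 + 201
370 = 1*201 + 169
201 = 1*169 + 32
169 = 5*32 + 9
32 = 3*9 + 5
9 = 1*5 + 4
5 = 1*4 + 1
4 = 4*1 + 0
gcd(370, 571) = 1, so the inverse exists.
Back-substitute for 1:
1 = 1*5 − 1*4
  = −1*9 + 2*5
  = 2*32 − 7*9
  = −7*169 + 37*32
  = 37*201 − 44*169
  = −44*370 + 81*201
  = 81*571 − 125*370
So 370⁻¹ ≡ −125 ≡ 446 (mod 571).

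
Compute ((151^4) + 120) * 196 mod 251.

(151)^4 ≡ 94 (mod 251)
94 + 120 = 214
214 * 196 = 41944 ≡ 27 (mod 251)

27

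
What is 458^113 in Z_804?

Compute successive squares:
458^1 ≡ 458 (mod 804)
458^2 ≡ 458^2 = 209764 ≡ 724 (mod 804)
458^4 ≡ 724^2 = 524176 ≡ 772 (mod 804)
458^8 ≡ 772^2 = 595984 ≡ 220 (mod 804)
458^16 ≡ 220^2 = 48400 ≡ 160 (mod 804)
458^32 ≡ 160^2 = 25600 ≡ 676 (mod 804)
458^64 ≡ 676^2 = 456976 ≡ 304 (mod 804)
458^113 = 458^64 × 458^32 × 458^16 × 458^1 ≡ 304 × 676 × 160 × 458 (mod 804).
Accumulate the product:
304 × 676 = 205504 ≡ 484
484 × 160 = 77440 ≡ 256
256 × 458 = 117248 ≡ 668

668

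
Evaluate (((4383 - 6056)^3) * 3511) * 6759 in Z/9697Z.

4383 - 6056 = -1673 ≡ 8024 (mod 9697)
(8024)^3 ≡ 5204 (mod 9697)
5204 * 3511 = 18271244 ≡ 2096 (mod 9697)
2096 * 6759 = 14166864 ≡ 9244 (mod 9697)

9244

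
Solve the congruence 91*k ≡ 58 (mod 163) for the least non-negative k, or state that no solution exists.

49

gcd(91, 163) = 1, so a unique solution mod 163 exists.
91⁻¹ ≡ 43 (mod 163).
k ≡ 43*58 ≡ 49 (mod 163).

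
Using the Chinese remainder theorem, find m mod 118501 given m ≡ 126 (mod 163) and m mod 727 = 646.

58806

163⁻¹ mod 727: 163*504 ≡ 1 (mod 727), so 163⁻¹ ≡ 504.
m = 126 + 163*((646 − 126)*504 mod 727) = 126 + 163*360 = 58806.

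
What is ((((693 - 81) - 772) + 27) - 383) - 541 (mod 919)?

781

693 - 81 = 612
612 - 772 = -160 ≡ 759 (mod 919)
759 + 27 = 786
786 - 383 = 403
403 - 541 = -138 ≡ 781 (mod 919)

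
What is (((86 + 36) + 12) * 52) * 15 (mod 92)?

86 + 36 = 122 ≡ 30 (mod 92)
30 + 12 = 42
42 * 52 = 2184 ≡ 68 (mod 92)
68 * 15 = 1020 ≡ 8 (mod 92)

8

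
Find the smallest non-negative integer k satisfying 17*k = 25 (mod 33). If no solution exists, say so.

gcd(17, 33) = 1, so a unique solution mod 33 exists.
17⁻¹ ≡ 2 (mod 33).
k ≡ 2*25 ≡ 17 (mod 33).

17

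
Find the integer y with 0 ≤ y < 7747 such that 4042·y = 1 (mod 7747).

3885

7747 = 1*4042 + 3705
4042 = 1*3705 + 337
3705 = 10*337 + 335
337 = 1*335 + 2
335 = 167*2 + 1
2 = 2*1 + 0
gcd(4042, 7747) = 1, so the inverse exists.
Bézout: 1 = 2015*7747 − 3862*4042.
So 4042⁻¹ ≡ −3862 ≡ 3885 (mod 7747).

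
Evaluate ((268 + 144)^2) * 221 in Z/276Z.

268 + 144 = 412 ≡ 136 (mod 276)
(136)^2 ≡ 4 (mod 276)
4 * 221 = 884 ≡ 56 (mod 276)

56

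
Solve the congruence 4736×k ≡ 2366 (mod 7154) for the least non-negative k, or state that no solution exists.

gcd(4736, 7154) = 2, and 2 | 2366, so solutions exist.
Divide through by 2: 2368×k ≡ 1183 mod 3577.
2368⁻¹ ≡ 2790 (mod 3577).
k ≡ 2790×1183 ≡ 2576 (mod 3577).
The smallest non-negative solution is k = 2576.

2576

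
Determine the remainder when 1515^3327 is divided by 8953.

4423

Compute successive squares:
3327 in binary is 110011111111, i.e. 3327 = 2048 + 1024 + 128 + 64 + 32 + 16 + 8 + 4 + 2 + 1.
1515^1 ≡ 1515 (mod 8953)
1515^2 ≡ 1515^2 = 2295225 ≡ 3257 (mod 8953)
1515^4 ≡ 3257^2 = 10608049 ≡ 7697 (mod 8953)
1515^8 ≡ 7697^2 = 59243809 ≡ 1808 (mod 8953)
1515^16 ≡ 1808^2 = 3268864 ≡ 1019 (mod 8953)
1515^32 ≡ 1019^2 = 1038361 ≡ 8766 (mod 8953)
1515^64 ≡ 8766^2 = 76842756 ≡ 8110 (mod 8953)
1515^128 ≡ 8110^2 = 65772100 ≡ 3362 (mod 8953)
1515^256 ≡ 3362^2 = 11303044 ≡ 4358 (mod 8953)
1515^512 ≡ 4358^2 = 18992164 ≡ 2851 (mod 8953)
1515^1024 ≡ 2851^2 = 8128201 ≡ 7830 (mod 8953)
1515^2048 ≡ 7830^2 = 61308900 ≡ 7709 (mod 8953)
1515^3327 = 1515^2048 × 1515^1024 × 1515^128 × 1515^64 × 1515^32 × 1515^16 × 1515^8 × 1515^4 × 1515^2 × 1515^1 ≡ 7709 × 7830 × 3362 × 8110 × 8766 × 1019 × 1808 × 7697 × 3257 × 1515 (mod 8953).
Accumulate the product:
7709 × 7830 = 60361470 ≡ 344
344 × 3362 = 1156528 ≡ 1591
1591 × 8110 = 12903010 ≡ 1737
1737 × 8766 = 15226542 ≡ 6442
6442 × 1019 = 6564398 ≡ 1849
1849 × 1808 = 3342992 ≡ 3523
3523 × 7697 = 27116531 ≡ 6847
6847 × 3257 = 22300679 ≡ 7709
7709 × 1515 = 11679135 ≡ 4423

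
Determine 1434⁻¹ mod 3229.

322

Run the extended Euclidean algorithm:
3229 = 2·1434 + 361
1434 = 3·361 + 351
361 = 1·351 + 10
351 = 35·10 + 1
10 = 10·1 + 0
gcd(1434, 3229) = 1, so the inverse exists.
Bézout: 1 = −143·3229 + 322·1434.
So 1434⁻¹ ≡ 322 (mod 3229).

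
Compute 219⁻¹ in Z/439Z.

Apply the Euclidean algorithm and back-substitute:
439 = 2*219 + 1
219 = 219*1 + 0
gcd(219, 439) = 1, so the inverse exists.
Bézout: 1 = 1*439 − 2*219.
So 219⁻¹ ≡ −2 ≡ 437 (mod 439).

437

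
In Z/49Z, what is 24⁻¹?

47

Apply the Euclidean algorithm and back-substitute:
49 = 2×24 + 1
24 = 24×1 + 0
gcd(24, 49) = 1, so the inverse exists.
Back-substitute for 1:
1 = 1×49 − 2×24
So 24⁻¹ ≡ −2 ≡ 47 (mod 49).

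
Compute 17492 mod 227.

17492 = 77*227 + 13, so 17492 ≡ 13 (mod 227).

13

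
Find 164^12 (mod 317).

179

By square-and-multiply:
12 in binary is 1100, i.e. 12 = 8 + 4.
164^1 ≡ 164 (mod 317)
164^2 ≡ 164^2 = 26896 ≡ 268 (mod 317)
164^4 ≡ 268^2 = 71824 ≡ 182 (mod 317)
164^8 ≡ 182^2 = 33124 ≡ 156 (mod 317)
164^12 = 164^8 * 164^4 ≡ 156 * 182 (mod 317).
156 * 182 = 28392 ≡ 179 (mod 317).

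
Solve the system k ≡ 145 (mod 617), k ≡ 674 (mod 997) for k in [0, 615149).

617⁻¹ mod 997: 617*244 ≡ 1 (mod 997), so 617⁻¹ ≡ 244.
k = 145 + 617*((674 − 145)*244 mod 997) = 145 + 617*463 = 285816.
Check: 285816 mod 617 = 145, 285816 mod 997 = 674. ✓

285816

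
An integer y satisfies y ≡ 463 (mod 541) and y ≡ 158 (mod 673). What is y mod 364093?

21021

541⁻¹ mod 673: 541×311 ≡ 1 (mod 673), so 541⁻¹ ≡ 311.
y = 463 + 541×((158 − 463)×311 mod 673) = 463 + 541×38 = 21021.
Check: 21021 mod 541 = 463, 21021 mod 673 = 158. ✓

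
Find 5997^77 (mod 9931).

399

5997^1 ≡ 5997 (mod 9931)
5997^2 ≡ 5997^2 = 35964009 ≡ 3858 (mod 9931)
5997^4 ≡ 3858^2 = 14884164 ≡ 7526 (mod 9931)
5997^8 ≡ 7526^2 = 56640676 ≡ 4183 (mod 9931)
5997^16 ≡ 4183^2 = 17497489 ≡ 8998 (mod 9931)
5997^32 ≡ 8998^2 = 80964004 ≡ 6492 (mod 9931)
5997^64 ≡ 6492^2 = 42146064 ≡ 8831 (mod 9931)
5997^77 = 5997^64 · 5997^8 · 5997^4 · 5997^1 ≡ 8831 · 4183 · 7526 · 5997 (mod 9931).
Accumulate the product:
8831 · 4183 = 36940073 ≡ 6684
6684 · 7526 = 50303784 ≡ 3269
3269 · 5997 = 19604193 ≡ 399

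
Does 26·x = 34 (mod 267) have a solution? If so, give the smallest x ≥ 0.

gcd(26, 267) = 1, so a unique solution mod 267 exists.
26⁻¹ ≡ 113 (mod 267).
x ≡ 113·34 ≡ 104 (mod 267).

104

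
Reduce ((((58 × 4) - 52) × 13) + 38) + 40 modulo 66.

58 × 4 = 232 ≡ 34 (mod 66)
34 - 52 = -18 ≡ 48 (mod 66)
48 × 13 = 624 ≡ 30 (mod 66)
30 + 38 = 68 ≡ 2 (mod 66)
2 + 40 = 42

42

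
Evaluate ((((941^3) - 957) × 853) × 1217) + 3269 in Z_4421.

(941)^3 ≡ 2909 (mod 4421)
2909 - 957 = 1952
1952 × 853 = 1665056 ≡ 2760 (mod 4421)
2760 × 1217 = 3358920 ≡ 3381 (mod 4421)
3381 + 3269 = 6650 ≡ 2229 (mod 4421)

2229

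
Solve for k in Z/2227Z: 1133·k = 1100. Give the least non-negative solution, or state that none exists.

gcd(1133, 2227) = 1, so a unique solution mod 2227 exists.
1133⁻¹ ≡ 1085 (mod 2227).
k ≡ 1085·1100 ≡ 2055 (mod 2227).

2055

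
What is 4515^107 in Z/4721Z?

By square-and-multiply:
107 in binary is 1101011, i.e. 107 = 64 + 32 + 8 + 2 + 1.
4515^1 ≡ 4515 (mod 4721)
4515^2 ≡ 4515^2 = 20385225 ≡ 4668 (mod 4721)
4515^4 ≡ 4668^2 = 21790224 ≡ 2809 (mod 4721)
4515^8 ≡ 2809^2 = 7890481 ≡ 1690 (mod 4721)
4515^16 ≡ 1690^2 = 2856100 ≡ 4616 (mod 4721)
4515^32 ≡ 4616^2 = 21307456 ≡ 1583 (mod 4721)
4515^64 ≡ 1583^2 = 2505889 ≡ 3759 (mod 4721)
4515^107 = 4515^64 * 4515^32 * 4515^8 * 4515^2 * 4515^1 ≡ 3759 * 1583 * 1690 * 4668 * 4515 (mod 4721).
Accumulate the product:
3759 * 1583 = 5950497 ≡ 2037
2037 * 1690 = 3442530 ≡ 921
921 * 4668 = 4299228 ≡ 3118
3118 * 4515 = 14077770 ≡ 4469

4469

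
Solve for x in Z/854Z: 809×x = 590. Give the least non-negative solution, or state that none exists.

746

gcd(809, 854) = 1, so a unique solution mod 854 exists.
809⁻¹ ≡ 835 (mod 854).
x ≡ 835×590 ≡ 746 (mod 854).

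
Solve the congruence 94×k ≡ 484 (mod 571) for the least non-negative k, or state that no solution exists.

gcd(94, 571) = 1, so a unique solution mod 571 exists.
94⁻¹ ≡ 407 (mod 571).
k ≡ 407×484 ≡ 564 (mod 571).

564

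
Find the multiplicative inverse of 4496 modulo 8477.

8477 = 1·4496 + 3981
4496 = 1·3981 + 515
3981 = 7·515 + 376
515 = 1·376 + 139
376 = 2·139 + 98
139 = 1·98 + 41
98 = 2·41 + 16
41 = 2·16 + 9
16 = 1·9 + 7
9 = 1·7 + 2
7 = 3·2 + 1
2 = 2·1 + 0
gcd(4496, 8477) = 1, so the inverse exists.
Back-substitute for 1:
1 = 1·7 − 3·2
  = −3·9 + 4·7
  = 4·16 − 7·9
  = −7·41 + 18·16
  = 18·98 − 43·41
  = −43·139 + 61·98
  = 61·376 − 165·139
  = −165·515 + 226·376
  = 226·3981 − 1747·515
  = −1747·4496 + 1973·3981
  = 1973·8477 − 3720·4496
So 4496⁻¹ ≡ −3720 ≡ 4757 (mod 8477).

4757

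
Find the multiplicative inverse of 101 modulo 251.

169

251 = 2×101 + 49
101 = 2×49 + 3
49 = 16×3 + 1
3 = 3×1 + 0
gcd(101, 251) = 1, so the inverse exists.
Bézout: 1 = 33×251 − 82×101.
So 101⁻¹ ≡ −82 ≡ 169 (mod 251).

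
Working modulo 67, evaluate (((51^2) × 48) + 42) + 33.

(51)^2 ≡ 55 (mod 67)
55 × 48 = 2640 ≡ 27 (mod 67)
27 + 42 = 69 ≡ 2 (mod 67)
2 + 33 = 35

35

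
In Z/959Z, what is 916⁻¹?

223

Run the extended Euclidean algorithm:
959 = 1*916 + 43
916 = 21*43 + 13
43 = 3*13 + 4
13 = 3*4 + 1
4 = 4*1 + 0
gcd(916, 959) = 1, so the inverse exists.
Back-substitute for 1:
1 = 1*13 − 3*4
  = −3*43 + 10*13
  = 10*916 − 213*43
  = −213*959 + 223*916
So 916⁻¹ ≡ 223 (mod 959).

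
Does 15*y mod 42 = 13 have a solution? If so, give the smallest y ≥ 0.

gcd(15, 42) = 3, and 3 does not divide 13.
So the congruence has no solution.

no solution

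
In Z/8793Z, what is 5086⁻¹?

8793 = 1*5086 + 3707
5086 = 1*3707 + 1379
3707 = 2*1379 + 949
1379 = 1*949 + 430
949 = 2*430 + 89
430 = 4*89 + 74
89 = 1*74 + 15
74 = 4*15 + 14
15 = 1*14 + 1
14 = 14*1 + 0
gcd(5086, 8793) = 1, so the inverse exists.
Bézout: 1 = 343*8793 − 593*5086.
So 5086⁻¹ ≡ −593 ≡ 8200 (mod 8793).

8200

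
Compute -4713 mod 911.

-4713 = -6·911 + 753, so -4713 ≡ 753 (mod 911).

753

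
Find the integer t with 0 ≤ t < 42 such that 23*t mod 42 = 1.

Run the extended Euclidean algorithm:
42 = 1·23 + 19
23 = 1·19 + 4
19 = 4·4 + 3
4 = 1·3 + 1
3 = 3·1 + 0
gcd(23, 42) = 1, so the inverse exists.
Back-substitute for 1:
1 = 1·4 − 1·3
  = −1·19 + 5·4
  = 5·23 − 6·19
  = −6·42 + 11·23
So 23⁻¹ ≡ 11 (mod 42).

11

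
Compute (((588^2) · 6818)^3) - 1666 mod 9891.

(588)^2 ≡ 9450 (mod 9891)
9450 · 6818 = 64430100 ≡ 126 (mod 9891)
(126)^3 ≡ 2394 (mod 9891)
2394 - 1666 = 728

728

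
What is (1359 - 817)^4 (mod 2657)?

1359 - 817 = 542
(542)^4 ≡ 156 (mod 2657)

156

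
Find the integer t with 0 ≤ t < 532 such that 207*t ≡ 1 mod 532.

Run the extended Euclidean algorithm:
532 = 2·207 + 118
207 = 1·118 + 89
118 = 1·89 + 29
89 = 3·29 + 2
29 = 14·2 + 1
2 = 2·1 + 0
gcd(207, 532) = 1, so the inverse exists.
Back-substitute for 1:
1 = 1·29 − 14·2
  = −14·89 + 43·29
  = 43·118 − 57·89
  = −57·207 + 100·118
  = 100·532 − 257·207
So 207⁻¹ ≡ −257 ≡ 275 (mod 532).

275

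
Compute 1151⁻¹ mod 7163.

3902

7163 = 6×1151 + 257
1151 = 4×257 + 123
257 = 2×123 + 11
123 = 11×11 + 2
11 = 5×2 + 1
2 = 2×1 + 0
gcd(1151, 7163) = 1, so the inverse exists.
Bézout: 1 = 524×7163 − 3261×1151.
So 1151⁻¹ ≡ −3261 ≡ 3902 (mod 7163).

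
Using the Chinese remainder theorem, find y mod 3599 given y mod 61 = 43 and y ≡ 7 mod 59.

2544

61⁻¹ mod 59: 61×30 ≡ 1 (mod 59), so 61⁻¹ ≡ 30.
y = 43 + 61×((7 − 43)×30 mod 59) = 43 + 61×41 = 2544.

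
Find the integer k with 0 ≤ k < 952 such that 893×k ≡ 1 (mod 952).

Run the extended Euclidean algorithm:
952 = 1*893 + 59
893 = 15*59 + 8
59 = 7*8 + 3
8 = 2*3 + 2
3 = 1*2 + 1
2 = 2*1 + 0
gcd(893, 952) = 1, so the inverse exists.
Bézout: 1 = 333*952 − 355*893.
So 893⁻¹ ≡ −355 ≡ 597 (mod 952).

597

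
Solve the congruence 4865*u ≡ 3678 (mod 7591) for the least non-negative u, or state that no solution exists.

589

gcd(4865, 7591) = 1, so a unique solution mod 7591 exists.
4865⁻¹ ≡ 1707 (mod 7591).
u ≡ 1707*3678 ≡ 589 (mod 7591).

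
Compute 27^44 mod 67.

1

27^1 ≡ 27 (mod 67)
27^2 ≡ 27^2 = 729 ≡ 59 (mod 67)
27^4 ≡ 59^2 = 3481 ≡ 64 (mod 67)
27^8 ≡ 64^2 = 4096 ≡ 9 (mod 67)
27^16 ≡ 9^2 = 81 ≡ 14 (mod 67)
27^32 ≡ 14^2 = 196 ≡ 62 (mod 67)
27^44 = 27^32 * 27^8 * 27^4 ≡ 62 * 9 * 64 (mod 67).
Accumulate the product:
62 * 9 = 558 ≡ 22
22 * 64 = 1408 ≡ 1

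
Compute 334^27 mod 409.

303

27 in binary is 11011, i.e. 27 = 16 + 8 + 2 + 1.
334^1 ≡ 334 (mod 409)
334^2 ≡ 334^2 = 111556 ≡ 308 (mod 409)
334^4 ≡ 308^2 = 94864 ≡ 385 (mod 409)
334^8 ≡ 385^2 = 148225 ≡ 167 (mod 409)
334^16 ≡ 167^2 = 27889 ≡ 77 (mod 409)
334^27 = 334^16 × 334^8 × 334^2 × 334^1 ≡ 77 × 167 × 308 × 334 (mod 409).
Accumulate the product:
77 × 167 = 12859 ≡ 180
180 × 308 = 55440 ≡ 225
225 × 334 = 75150 ≡ 303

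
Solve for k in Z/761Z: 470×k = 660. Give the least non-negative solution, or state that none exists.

390

gcd(470, 761) = 1, so a unique solution mod 761 exists.
470⁻¹ ≡ 727 (mod 761).
k ≡ 727×660 ≡ 390 (mod 761).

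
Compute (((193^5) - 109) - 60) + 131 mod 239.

16

(193)^5 ≡ 54 (mod 239)
54 - 109 = -55 ≡ 184 (mod 239)
184 - 60 = 124
124 + 131 = 255 ≡ 16 (mod 239)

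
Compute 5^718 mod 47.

Compute successive squares:
5^1 ≡ 5 (mod 47)
5^2 ≡ 5^2 = 25 (mod 47)
5^4 ≡ 25^2 = 625 ≡ 14 (mod 47)
5^8 ≡ 14^2 = 196 ≡ 8 (mod 47)
5^16 ≡ 8^2 = 64 ≡ 17 (mod 47)
5^32 ≡ 17^2 = 289 ≡ 7 (mod 47)
5^64 ≡ 7^2 = 49 ≡ 2 (mod 47)
5^128 ≡ 2^2 = 4 (mod 47)
5^256 ≡ 4^2 = 16 (mod 47)
5^512 ≡ 16^2 = 256 ≡ 21 (mod 47)
5^718 = 5^512 · 5^128 · 5^64 · 5^8 · 5^4 · 5^2 ≡ 21 · 4 · 2 · 8 · 14 · 25 (mod 47).
Accumulate the product:
21 · 4 = 84 ≡ 37
37 · 2 = 74 ≡ 27
27 · 8 = 216 ≡ 28
28 · 14 = 392 ≡ 16
16 · 25 = 400 ≡ 24

24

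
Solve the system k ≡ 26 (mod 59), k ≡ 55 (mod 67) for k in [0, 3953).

3271

59⁻¹ mod 67: 59·25 ≡ 1 (mod 67), so 59⁻¹ ≡ 25.
k = 26 + 59·((55 − 26)·25 mod 67) = 26 + 59·55 = 3271.
Check: 3271 mod 59 = 26, 3271 mod 67 = 55. ✓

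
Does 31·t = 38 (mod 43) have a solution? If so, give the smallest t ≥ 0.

gcd(31, 43) = 1, so a unique solution mod 43 exists.
31⁻¹ ≡ 25 (mod 43).
t ≡ 25·38 ≡ 4 (mod 43).

4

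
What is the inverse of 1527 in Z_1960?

1960 = 1*1527 + 433
1527 = 3*433 + 228
433 = 1*228 + 205
228 = 1*205 + 23
205 = 8*23 + 21
23 = 1*21 + 2
21 = 10*2 + 1
2 = 2*1 + 0
gcd(1527, 1960) = 1, so the inverse exists.
Bézout: 1 = 730*1960 − 937*1527.
So 1527⁻¹ ≡ −937 ≡ 1023 (mod 1960).

1023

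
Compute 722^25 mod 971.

334

Compute successive squares:
25 in binary is 11001, i.e. 25 = 16 + 8 + 1.
722^1 ≡ 722 (mod 971)
722^2 ≡ 722^2 = 521284 ≡ 828 (mod 971)
722^4 ≡ 828^2 = 685584 ≡ 58 (mod 971)
722^8 ≡ 58^2 = 3364 ≡ 451 (mod 971)
722^16 ≡ 451^2 = 203401 ≡ 462 (mod 971)
722^25 = 722^16 · 722^8 · 722^1 ≡ 462 · 451 · 722 (mod 971).
Accumulate the product:
462 · 451 = 208362 ≡ 568
568 · 722 = 410096 ≡ 334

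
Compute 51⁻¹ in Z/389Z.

328

By the extended Euclidean algorithm:
389 = 7×51 + 32
51 = 1×32 + 19
32 = 1×19 + 13
19 = 1×13 + 6
13 = 2×6 + 1
6 = 6×1 + 0
gcd(51, 389) = 1, so the inverse exists.
Bézout: 1 = 8×389 − 61×51.
So 51⁻¹ ≡ −61 ≡ 328 (mod 389).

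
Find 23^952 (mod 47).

Compute successive squares:
23^1 ≡ 23 (mod 47)
23^2 ≡ 23^2 = 529 ≡ 12 (mod 47)
23^4 ≡ 12^2 = 144 ≡ 3 (mod 47)
23^8 ≡ 3^2 = 9 (mod 47)
23^16 ≡ 9^2 = 81 ≡ 34 (mod 47)
23^32 ≡ 34^2 = 1156 ≡ 28 (mod 47)
23^64 ≡ 28^2 = 784 ≡ 32 (mod 47)
23^128 ≡ 32^2 = 1024 ≡ 37 (mod 47)
23^256 ≡ 37^2 = 1369 ≡ 6 (mod 47)
23^512 ≡ 6^2 = 36 (mod 47)
23^952 = 23^512 × 23^256 × 23^128 × 23^32 × 23^16 × 23^8 ≡ 36 × 6 × 37 × 28 × 34 × 9 (mod 47).
Accumulate the product:
36 × 6 = 216 ≡ 28
28 × 37 = 1036 ≡ 2
2 × 28 = 56 ≡ 9
9 × 34 = 306 ≡ 24
24 × 9 = 216 ≡ 28

28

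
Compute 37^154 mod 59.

Compute successive squares:
154 in binary is 10011010, i.e. 154 = 128 + 16 + 8 + 2.
37^1 ≡ 37 (mod 59)
37^2 ≡ 37^2 = 1369 ≡ 12 (mod 59)
37^4 ≡ 12^2 = 144 ≡ 26 (mod 59)
37^8 ≡ 26^2 = 676 ≡ 27 (mod 59)
37^16 ≡ 27^2 = 729 ≡ 21 (mod 59)
37^32 ≡ 21^2 = 441 ≡ 28 (mod 59)
37^64 ≡ 28^2 = 784 ≡ 17 (mod 59)
37^128 ≡ 17^2 = 289 ≡ 53 (mod 59)
37^154 = 37^128 × 37^16 × 37^8 × 37^2 ≡ 53 × 21 × 27 × 12 (mod 59).
Accumulate the product:
53 × 21 = 1113 ≡ 51
51 × 27 = 1377 ≡ 20
20 × 12 = 240 ≡ 4

4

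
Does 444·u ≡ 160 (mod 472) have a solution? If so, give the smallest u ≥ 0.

28

gcd(444, 472) = 4, and 4 | 160, so solutions exist.
Divide through by 4: 111·u mod 118 = 40.
111⁻¹ ≡ 101 (mod 118).
u ≡ 101·40 ≡ 28 (mod 118).
The smallest non-negative solution is u = 28.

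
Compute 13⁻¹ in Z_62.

Apply the Euclidean algorithm and back-substitute:
62 = 4·13 + 10
13 = 1·10 + 3
10 = 3·3 + 1
3 = 3·1 + 0
gcd(13, 62) = 1, so the inverse exists.
Bézout: 1 = 4·62 − 19·13.
So 13⁻¹ ≡ −19 ≡ 43 (mod 62).

43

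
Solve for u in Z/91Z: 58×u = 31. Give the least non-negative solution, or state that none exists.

68

gcd(58, 91) = 1, so a unique solution mod 91 exists.
58⁻¹ ≡ 11 (mod 91).
u ≡ 11×31 ≡ 68 (mod 91).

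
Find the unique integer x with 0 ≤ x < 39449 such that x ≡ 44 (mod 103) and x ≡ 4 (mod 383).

22601

103⁻¹ mod 383: 103×119 ≡ 1 (mod 383), so 103⁻¹ ≡ 119.
x = 44 + 103×((4 − 44)×119 mod 383) = 44 + 103×219 = 22601.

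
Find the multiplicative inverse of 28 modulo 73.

60

73 = 2×28 + 17
28 = 1×17 + 11
17 = 1×11 + 6
11 = 1×6 + 5
6 = 1×5 + 1
5 = 5×1 + 0
gcd(28, 73) = 1, so the inverse exists.
Back-substitute for 1:
1 = 1×6 − 1×5
  = −1×11 + 2×6
  = 2×17 − 3×11
  = −3×28 + 5×17
  = 5×73 − 13×28
So 28⁻¹ ≡ −13 ≡ 60 (mod 73).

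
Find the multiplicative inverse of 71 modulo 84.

71

84 = 1·71 + 13
71 = 5·13 + 6
13 = 2·6 + 1
6 = 6·1 + 0
gcd(71, 84) = 1, so the inverse exists.
Back-substitute for 1:
1 = 1·13 − 2·6
  = −2·71 + 11·13
  = 11·84 − 13·71
So 71⁻¹ ≡ −13 ≡ 71 (mod 84).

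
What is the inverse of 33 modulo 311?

66

Apply the Euclidean algorithm and back-substitute:
311 = 9·33 + 14
33 = 2·14 + 5
14 = 2·5 + 4
5 = 1·4 + 1
4 = 4·1 + 0
gcd(33, 311) = 1, so the inverse exists.
Back-substitute for 1:
1 = 1·5 − 1·4
  = −1·14 + 3·5
  = 3·33 − 7·14
  = −7·311 + 66·33
So 33⁻¹ ≡ 66 (mod 311).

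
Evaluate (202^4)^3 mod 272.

(202)^4 ≡ 16 (mod 272)
(16)^3 ≡ 16 (mod 272)

16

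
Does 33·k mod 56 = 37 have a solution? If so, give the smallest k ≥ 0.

13

gcd(33, 56) = 1, so a unique solution mod 56 exists.
33⁻¹ ≡ 17 (mod 56).
k ≡ 17·37 ≡ 13 (mod 56).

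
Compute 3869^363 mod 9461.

9142

3869^1 ≡ 3869 (mod 9461)
3869^2 ≡ 3869^2 = 14969161 ≡ 1859 (mod 9461)
3869^4 ≡ 1859^2 = 3455881 ≡ 2616 (mod 9461)
3869^8 ≡ 2616^2 = 6843456 ≡ 3153 (mod 9461)
3869^16 ≡ 3153^2 = 9941409 ≡ 7359 (mod 9461)
3869^32 ≡ 7359^2 = 54154881 ≡ 117 (mod 9461)
3869^64 ≡ 117^2 = 13689 ≡ 4228 (mod 9461)
3869^128 ≡ 4228^2 = 17875984 ≡ 4155 (mod 9461)
3869^256 ≡ 4155^2 = 17264025 ≡ 7161 (mod 9461)
3869^363 = 3869^256 · 3869^64 · 3869^32 · 3869^8 · 3869^2 · 3869^1 ≡ 7161 · 4228 · 117 · 3153 · 1859 · 3869 (mod 9461).
Accumulate the product:
7161 · 4228 = 30276708 ≡ 1508
1508 · 117 = 176436 ≡ 6138
6138 · 3153 = 19353114 ≡ 5369
5369 · 1859 = 9980971 ≡ 9077
9077 · 3869 = 35118913 ≡ 9142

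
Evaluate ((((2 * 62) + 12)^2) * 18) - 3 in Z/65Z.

60

2 * 62 = 124 ≡ 59 (mod 65)
59 + 12 = 71 ≡ 6 (mod 65)
(6)^2 ≡ 36 (mod 65)
36 * 18 = 648 ≡ 63 (mod 65)
63 - 3 = 60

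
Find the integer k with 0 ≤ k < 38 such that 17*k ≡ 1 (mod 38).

9

38 = 2·17 + 4
17 = 4·4 + 1
4 = 4·1 + 0
gcd(17, 38) = 1, so the inverse exists.
Back-substitute for 1:
1 = 1·17 − 4·4
  = −4·38 + 9·17
So 17⁻¹ ≡ 9 (mod 38).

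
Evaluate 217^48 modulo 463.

Using repeated squaring:
48 in binary is 110000, i.e. 48 = 32 + 16.
217^1 ≡ 217 (mod 463)
217^2 ≡ 217^2 = 47089 ≡ 326 (mod 463)
217^4 ≡ 326^2 = 106276 ≡ 249 (mod 463)
217^8 ≡ 249^2 = 62001 ≡ 422 (mod 463)
217^16 ≡ 422^2 = 178084 ≡ 292 (mod 463)
217^32 ≡ 292^2 = 85264 ≡ 72 (mod 463)
217^48 = 217^32 · 217^16 ≡ 72 · 292 (mod 463).
72 · 292 = 21024 ≡ 189 (mod 463).

189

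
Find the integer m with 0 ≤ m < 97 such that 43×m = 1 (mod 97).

By the extended Euclidean algorithm:
97 = 2×43 + 11
43 = 3×11 + 10
11 = 1×10 + 1
10 = 10×1 + 0
gcd(43, 97) = 1, so the inverse exists.
Bézout: 1 = 4×97 − 9×43.
So 43⁻¹ ≡ −9 ≡ 88 (mod 97).

88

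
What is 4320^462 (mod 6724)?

1620

4320^1 ≡ 4320 (mod 6724)
4320^2 ≡ 4320^2 = 18662400 ≡ 3300 (mod 6724)
4320^4 ≡ 3300^2 = 10890000 ≡ 3844 (mod 6724)
4320^8 ≡ 3844^2 = 14776336 ≡ 3708 (mod 6724)
4320^16 ≡ 3708^2 = 13749264 ≡ 5408 (mod 6724)
4320^32 ≡ 5408^2 = 29246464 ≡ 3788 (mod 6724)
4320^64 ≡ 3788^2 = 14348944 ≡ 6652 (mod 6724)
4320^128 ≡ 6652^2 = 44249104 ≡ 5184 (mod 6724)
4320^256 ≡ 5184^2 = 26873856 ≡ 4752 (mod 6724)
4320^462 = 4320^256 * 4320^128 * 4320^64 * 4320^8 * 4320^4 * 4320^2 ≡ 4752 * 5184 * 6652 * 3708 * 3844 * 3300 (mod 6724).
Accumulate the product:
4752 * 5184 = 24634368 ≡ 4356
4356 * 6652 = 28976112 ≡ 2396
2396 * 3708 = 8884368 ≡ 1964
1964 * 3844 = 7549616 ≡ 5288
5288 * 3300 = 17450400 ≡ 1620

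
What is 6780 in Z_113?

6780 = 60*113 + 0, so 6780 ≡ 0 (mod 113).

0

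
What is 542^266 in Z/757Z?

Using repeated squaring:
266 in binary is 100001010, i.e. 266 = 256 + 8 + 2.
542^1 ≡ 542 (mod 757)
542^2 ≡ 542^2 = 293764 ≡ 48 (mod 757)
542^4 ≡ 48^2 = 2304 ≡ 33 (mod 757)
542^8 ≡ 33^2 = 1089 ≡ 332 (mod 757)
542^16 ≡ 332^2 = 110224 ≡ 459 (mod 757)
542^32 ≡ 459^2 = 210681 ≡ 235 (mod 757)
542^64 ≡ 235^2 = 55225 ≡ 721 (mod 757)
542^128 ≡ 721^2 = 519841 ≡ 539 (mod 757)
542^256 ≡ 539^2 = 290521 ≡ 590 (mod 757)
542^266 = 542^256 * 542^8 * 542^2 ≡ 590 * 332 * 48 (mod 757).
Accumulate the product:
590 * 332 = 195880 ≡ 574
574 * 48 = 27552 ≡ 300

300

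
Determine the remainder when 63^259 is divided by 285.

237

Using repeated squaring:
259 in binary is 100000011, i.e. 259 = 256 + 2 + 1.
63^1 ≡ 63 (mod 285)
63^2 ≡ 63^2 = 3969 ≡ 264 (mod 285)
63^4 ≡ 264^2 = 69696 ≡ 156 (mod 285)
63^8 ≡ 156^2 = 24336 ≡ 111 (mod 285)
63^16 ≡ 111^2 = 12321 ≡ 66 (mod 285)
63^32 ≡ 66^2 = 4356 ≡ 81 (mod 285)
63^64 ≡ 81^2 = 6561 ≡ 6 (mod 285)
63^128 ≡ 6^2 = 36 (mod 285)
63^256 ≡ 36^2 = 1296 ≡ 156 (mod 285)
63^259 = 63^256 × 63^2 × 63^1 ≡ 156 × 264 × 63 (mod 285).
Accumulate the product:
156 × 264 = 41184 ≡ 144
144 × 63 = 9072 ≡ 237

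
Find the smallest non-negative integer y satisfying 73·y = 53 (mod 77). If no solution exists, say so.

gcd(73, 77) = 1, so a unique solution mod 77 exists.
73⁻¹ ≡ 19 (mod 77).
y ≡ 19·53 ≡ 6 (mod 77).

6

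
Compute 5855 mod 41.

5855 = 142·41 + 33, so 5855 ≡ 33 (mod 41).

33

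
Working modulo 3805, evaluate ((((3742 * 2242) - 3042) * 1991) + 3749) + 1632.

1668

3742 * 2242 = 8389564 ≡ 3344 (mod 3805)
3344 - 3042 = 302
302 * 1991 = 601282 ≡ 92 (mod 3805)
92 + 3749 = 3841 ≡ 36 (mod 3805)
36 + 1632 = 1668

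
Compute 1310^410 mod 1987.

410 in binary is 110011010, i.e. 410 = 256 + 128 + 16 + 8 + 2.
1310^1 ≡ 1310 (mod 1987)
1310^2 ≡ 1310^2 = 1716100 ≡ 1319 (mod 1987)
1310^4 ≡ 1319^2 = 1739761 ≡ 1136 (mod 1987)
1310^8 ≡ 1136^2 = 1290496 ≡ 933 (mod 1987)
1310^16 ≡ 933^2 = 870489 ≡ 183 (mod 1987)
1310^32 ≡ 183^2 = 33489 ≡ 1697 (mod 1987)
1310^64 ≡ 1697^2 = 2879809 ≡ 646 (mod 1987)
1310^128 ≡ 646^2 = 417316 ≡ 46 (mod 1987)
1310^256 ≡ 46^2 = 2116 ≡ 129 (mod 1987)
1310^410 = 1310^256 × 1310^128 × 1310^16 × 1310^8 × 1310^2 ≡ 129 × 46 × 183 × 933 × 1319 (mod 1987).
Accumulate the product:
129 × 46 = 5934 ≡ 1960
1960 × 183 = 358680 ≡ 1020
1020 × 933 = 951660 ≡ 1874
1874 × 1319 = 2471806 ≡ 1965

1965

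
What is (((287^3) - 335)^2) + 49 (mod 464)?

(287)^3 ≡ 31 (mod 464)
31 - 335 = -304 ≡ 160 (mod 464)
(160)^2 ≡ 80 (mod 464)
80 + 49 = 129

129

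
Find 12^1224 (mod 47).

14

Compute successive squares:
1224 in binary is 10011001000, i.e. 1224 = 1024 + 128 + 64 + 8.
12^1 ≡ 12 (mod 47)
12^2 ≡ 12^2 = 144 ≡ 3 (mod 47)
12^4 ≡ 3^2 = 9 (mod 47)
12^8 ≡ 9^2 = 81 ≡ 34 (mod 47)
12^16 ≡ 34^2 = 1156 ≡ 28 (mod 47)
12^32 ≡ 28^2 = 784 ≡ 32 (mod 47)
12^64 ≡ 32^2 = 1024 ≡ 37 (mod 47)
12^128 ≡ 37^2 = 1369 ≡ 6 (mod 47)
12^256 ≡ 6^2 = 36 (mod 47)
12^512 ≡ 36^2 = 1296 ≡ 27 (mod 47)
12^1024 ≡ 27^2 = 729 ≡ 24 (mod 47)
12^1224 = 12^1024 × 12^128 × 12^64 × 12^8 ≡ 24 × 6 × 37 × 34 (mod 47).
Accumulate the product:
24 × 6 = 144 ≡ 3
3 × 37 = 111 ≡ 17
17 × 34 = 578 ≡ 14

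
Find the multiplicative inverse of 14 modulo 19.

19 = 1·14 + 5
14 = 2·5 + 4
5 = 1·4 + 1
4 = 4·1 + 0
gcd(14, 19) = 1, so the inverse exists.
Bézout: 1 = 3·19 − 4·14.
So 14⁻¹ ≡ −4 ≡ 15 (mod 19).

15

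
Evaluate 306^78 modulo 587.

Using repeated squaring:
78 in binary is 1001110, i.e. 78 = 64 + 8 + 4 + 2.
306^1 ≡ 306 (mod 587)
306^2 ≡ 306^2 = 93636 ≡ 303 (mod 587)
306^4 ≡ 303^2 = 91809 ≡ 237 (mod 587)
306^8 ≡ 237^2 = 56169 ≡ 404 (mod 587)
306^16 ≡ 404^2 = 163216 ≡ 30 (mod 587)
306^32 ≡ 30^2 = 900 ≡ 313 (mod 587)
306^64 ≡ 313^2 = 97969 ≡ 527 (mod 587)
306^78 = 306^64 · 306^8 · 306^4 · 306^2 ≡ 527 · 404 · 237 · 303 (mod 587).
Accumulate the product:
527 · 404 = 212908 ≡ 414
414 · 237 = 98118 ≡ 89
89 · 303 = 26967 ≡ 552

552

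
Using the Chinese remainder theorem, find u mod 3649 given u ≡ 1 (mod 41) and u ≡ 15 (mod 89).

3486

41⁻¹ mod 89: 41×76 ≡ 1 (mod 89), so 41⁻¹ ≡ 76.
u = 1 + 41×((15 − 1)×76 mod 89) = 1 + 41×85 = 3486.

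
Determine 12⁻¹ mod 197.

115

Run the extended Euclidean algorithm:
197 = 16×12 + 5
12 = 2×5 + 2
5 = 2×2 + 1
2 = 2×1 + 0
gcd(12, 197) = 1, so the inverse exists.
Bézout: 1 = 5×197 − 82×12.
So 12⁻¹ ≡ −82 ≡ 115 (mod 197).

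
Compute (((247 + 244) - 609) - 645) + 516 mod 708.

247 + 244 = 491
491 - 609 = -118 ≡ 590 (mod 708)
590 - 645 = -55 ≡ 653 (mod 708)
653 + 516 = 1169 ≡ 461 (mod 708)

461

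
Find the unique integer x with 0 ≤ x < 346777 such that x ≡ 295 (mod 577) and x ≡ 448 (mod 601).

577⁻¹ mod 601: 577·25 ≡ 1 (mod 601), so 577⁻¹ ≡ 25.
x = 295 + 577·((448 − 295)·25 mod 601) = 295 + 577·219 = 126658.
Check: 126658 mod 577 = 295, 126658 mod 601 = 448. ✓

126658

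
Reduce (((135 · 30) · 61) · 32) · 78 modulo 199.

135 · 30 = 4050 ≡ 70 (mod 199)
70 · 61 = 4270 ≡ 91 (mod 199)
91 · 32 = 2912 ≡ 126 (mod 199)
126 · 78 = 9828 ≡ 77 (mod 199)

77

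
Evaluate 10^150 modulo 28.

8

By square-and-multiply:
150 in binary is 10010110, i.e. 150 = 128 + 16 + 4 + 2.
10^1 ≡ 10 (mod 28)
10^2 ≡ 10^2 = 100 ≡ 16 (mod 28)
10^4 ≡ 16^2 = 256 ≡ 4 (mod 28)
10^8 ≡ 4^2 = 16 (mod 28)
10^16 ≡ 16^2 = 256 ≡ 4 (mod 28)
10^32 ≡ 4^2 = 16 (mod 28)
10^64 ≡ 16^2 = 256 ≡ 4 (mod 28)
10^128 ≡ 4^2 = 16 (mod 28)
10^150 = 10^128 · 10^16 · 10^4 · 10^2 ≡ 16 · 4 · 4 · 16 (mod 28).
Accumulate the product:
16 · 4 = 64 ≡ 8
8 · 4 = 32 ≡ 4
4 · 16 = 64 ≡ 8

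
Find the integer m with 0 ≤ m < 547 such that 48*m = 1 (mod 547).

57

By the extended Euclidean algorithm:
547 = 11×48 + 19
48 = 2×19 + 10
19 = 1×10 + 9
10 = 1×9 + 1
9 = 9×1 + 0
gcd(48, 547) = 1, so the inverse exists.
Back-substitute for 1:
1 = 1×10 − 1×9
  = −1×19 + 2×10
  = 2×48 − 5×19
  = −5×547 + 57×48
So 48⁻¹ ≡ 57 (mod 547).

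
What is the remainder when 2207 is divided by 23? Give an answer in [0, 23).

22

2207 = 95*23 + 22, so 2207 ≡ 22 (mod 23).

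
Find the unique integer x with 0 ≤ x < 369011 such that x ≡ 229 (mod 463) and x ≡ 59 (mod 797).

463⁻¹ mod 797: 463*346 ≡ 1 (mod 797), so 463⁻¹ ≡ 346.
x = 229 + 463*((59 − 229)*346 mod 797) = 229 + 463*158 = 73383.
Check: 73383 mod 463 = 229, 73383 mod 797 = 59. ✓

73383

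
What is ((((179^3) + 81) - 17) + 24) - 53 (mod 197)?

(179)^3 ≡ 78 (mod 197)
78 + 81 = 159
159 - 17 = 142
142 + 24 = 166
166 - 53 = 113

113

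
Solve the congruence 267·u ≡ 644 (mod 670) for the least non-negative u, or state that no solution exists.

gcd(267, 670) = 1, so a unique solution mod 670 exists.
267⁻¹ ≡ 133 (mod 670).
u ≡ 133·644 ≡ 562 (mod 670).

562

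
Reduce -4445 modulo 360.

235

-4445 = -13*360 + 235, so -4445 ≡ 235 (mod 360).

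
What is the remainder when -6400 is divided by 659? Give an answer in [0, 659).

-6400 = -10·659 + 190, so -6400 ≡ 190 (mod 659).

190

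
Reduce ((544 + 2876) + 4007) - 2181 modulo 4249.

997

544 + 2876 = 3420
3420 + 4007 = 7427 ≡ 3178 (mod 4249)
3178 - 2181 = 997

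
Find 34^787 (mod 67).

787 in binary is 1100010011, i.e. 787 = 512 + 256 + 16 + 2 + 1.
34^1 ≡ 34 (mod 67)
34^2 ≡ 34^2 = 1156 ≡ 17 (mod 67)
34^4 ≡ 17^2 = 289 ≡ 21 (mod 67)
34^8 ≡ 21^2 = 441 ≡ 39 (mod 67)
34^16 ≡ 39^2 = 1521 ≡ 47 (mod 67)
34^32 ≡ 47^2 = 2209 ≡ 65 (mod 67)
34^64 ≡ 65^2 = 4225 ≡ 4 (mod 67)
34^128 ≡ 4^2 = 16 (mod 67)
34^256 ≡ 16^2 = 256 ≡ 55 (mod 67)
34^512 ≡ 55^2 = 3025 ≡ 10 (mod 67)
34^787 = 34^512 · 34^256 · 34^16 · 34^2 · 34^1 ≡ 10 · 55 · 47 · 17 · 34 (mod 67).
Accumulate the product:
10 · 55 = 550 ≡ 14
14 · 47 = 658 ≡ 55
55 · 17 = 935 ≡ 64
64 · 34 = 2176 ≡ 32

32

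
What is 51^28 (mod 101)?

Using repeated squaring:
51^1 ≡ 51 (mod 101)
51^2 ≡ 51^2 = 2601 ≡ 76 (mod 101)
51^4 ≡ 76^2 = 5776 ≡ 19 (mod 101)
51^8 ≡ 19^2 = 361 ≡ 58 (mod 101)
51^16 ≡ 58^2 = 3364 ≡ 31 (mod 101)
51^28 = 51^16 · 51^8 · 51^4 ≡ 31 · 58 · 19 (mod 101).
Accumulate the product:
31 · 58 = 1798 ≡ 81
81 · 19 = 1539 ≡ 24

24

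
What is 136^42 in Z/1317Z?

721

Compute successive squares:
42 in binary is 101010, i.e. 42 = 32 + 8 + 2.
136^1 ≡ 136 (mod 1317)
136^2 ≡ 136^2 = 18496 ≡ 58 (mod 1317)
136^4 ≡ 58^2 = 3364 ≡ 730 (mod 1317)
136^8 ≡ 730^2 = 532900 ≡ 832 (mod 1317)
136^16 ≡ 832^2 = 692224 ≡ 799 (mod 1317)
136^32 ≡ 799^2 = 638401 ≡ 973 (mod 1317)
136^42 = 136^32 * 136^8 * 136^2 ≡ 973 * 832 * 58 (mod 1317).
Accumulate the product:
973 * 832 = 809536 ≡ 898
898 * 58 = 52084 ≡ 721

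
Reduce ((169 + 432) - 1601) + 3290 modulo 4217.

2290

169 + 432 = 601
601 - 1601 = -1000 ≡ 3217 (mod 4217)
3217 + 3290 = 6507 ≡ 2290 (mod 4217)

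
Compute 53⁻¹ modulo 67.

43

67 = 1×53 + 14
53 = 3×14 + 11
14 = 1×11 + 3
11 = 3×3 + 2
3 = 1×2 + 1
2 = 2×1 + 0
gcd(53, 67) = 1, so the inverse exists.
Back-substitute for 1:
1 = 1×3 − 1×2
  = −1×11 + 4×3
  = 4×14 − 5×11
  = −5×53 + 19×14
  = 19×67 − 24×53
So 53⁻¹ ≡ −24 ≡ 43 (mod 67).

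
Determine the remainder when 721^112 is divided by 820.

Using repeated squaring:
721^1 ≡ 721 (mod 820)
721^2 ≡ 721^2 = 519841 ≡ 781 (mod 820)
721^4 ≡ 781^2 = 609961 ≡ 701 (mod 820)
721^8 ≡ 701^2 = 491401 ≡ 221 (mod 820)
721^16 ≡ 221^2 = 48841 ≡ 461 (mod 820)
721^32 ≡ 461^2 = 212521 ≡ 141 (mod 820)
721^64 ≡ 141^2 = 19881 ≡ 201 (mod 820)
721^112 = 721^64 · 721^32 · 721^16 ≡ 201 · 141 · 461 (mod 820).
Accumulate the product:
201 · 141 = 28341 ≡ 461
461 · 461 = 212521 ≡ 141

141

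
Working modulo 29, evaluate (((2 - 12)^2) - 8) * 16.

22

2 - 12 = -10 ≡ 19 (mod 29)
(19)^2 ≡ 13 (mod 29)
13 - 8 = 5
5 * 16 = 80 ≡ 22 (mod 29)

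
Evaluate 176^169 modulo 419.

Compute successive squares:
169 in binary is 10101001, i.e. 169 = 128 + 32 + 8 + 1.
176^1 ≡ 176 (mod 419)
176^2 ≡ 176^2 = 30976 ≡ 389 (mod 419)
176^4 ≡ 389^2 = 151321 ≡ 62 (mod 419)
176^8 ≡ 62^2 = 3844 ≡ 73 (mod 419)
176^16 ≡ 73^2 = 5329 ≡ 301 (mod 419)
176^32 ≡ 301^2 = 90601 ≡ 97 (mod 419)
176^64 ≡ 97^2 = 9409 ≡ 191 (mod 419)
176^128 ≡ 191^2 = 36481 ≡ 28 (mod 419)
176^169 = 176^128 × 176^32 × 176^8 × 176^1 ≡ 28 × 97 × 73 × 176 (mod 419).
Accumulate the product:
28 × 97 = 2716 ≡ 202
202 × 73 = 14746 ≡ 81
81 × 176 = 14256 ≡ 10

10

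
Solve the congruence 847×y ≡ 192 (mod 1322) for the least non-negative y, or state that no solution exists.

726

gcd(847, 1322) = 1, so a unique solution mod 1322 exists.
847⁻¹ ≡ 231 (mod 1322).
y ≡ 231×192 ≡ 726 (mod 1322).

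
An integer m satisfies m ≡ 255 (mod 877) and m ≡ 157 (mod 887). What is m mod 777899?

877⁻¹ mod 887: 877·266 ≡ 1 (mod 887), so 877⁻¹ ≡ 266.
m = 255 + 877·((157 − 255)·266 mod 887) = 255 + 877·542 = 475589.
Check: 475589 mod 877 = 255, 475589 mod 887 = 157. ✓

475589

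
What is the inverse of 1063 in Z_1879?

1879 = 1×1063 + 816
1063 = 1×816 + 247
816 = 3×247 + 75
247 = 3×75 + 22
75 = 3×22 + 9
22 = 2×9 + 4
9 = 2×4 + 1
4 = 4×1 + 0
gcd(1063, 1879) = 1, so the inverse exists.
Bézout: 1 = 241×1879 − 426×1063.
So 1063⁻¹ ≡ −426 ≡ 1453 (mod 1879).

1453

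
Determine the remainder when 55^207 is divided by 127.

123

By square-and-multiply:
207 in binary is 11001111, i.e. 207 = 128 + 64 + 8 + 4 + 2 + 1.
55^1 ≡ 55 (mod 127)
55^2 ≡ 55^2 = 3025 ≡ 104 (mod 127)
55^4 ≡ 104^2 = 10816 ≡ 21 (mod 127)
55^8 ≡ 21^2 = 441 ≡ 60 (mod 127)
55^16 ≡ 60^2 = 3600 ≡ 44 (mod 127)
55^32 ≡ 44^2 = 1936 ≡ 31 (mod 127)
55^64 ≡ 31^2 = 961 ≡ 72 (mod 127)
55^128 ≡ 72^2 = 5184 ≡ 104 (mod 127)
55^207 = 55^128 · 55^64 · 55^8 · 55^4 · 55^2 · 55^1 ≡ 104 · 72 · 60 · 21 · 104 · 55 (mod 127).
Accumulate the product:
104 · 72 = 7488 ≡ 122
122 · 60 = 7320 ≡ 81
81 · 21 = 1701 ≡ 50
50 · 104 = 5200 ≡ 120
120 · 55 = 6600 ≡ 123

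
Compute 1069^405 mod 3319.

2598

Using repeated squaring:
1069^1 ≡ 1069 (mod 3319)
1069^2 ≡ 1069^2 = 1142761 ≡ 1025 (mod 3319)
1069^4 ≡ 1025^2 = 1050625 ≡ 1821 (mod 3319)
1069^8 ≡ 1821^2 = 3316041 ≡ 360 (mod 3319)
1069^16 ≡ 360^2 = 129600 ≡ 159 (mod 3319)
1069^32 ≡ 159^2 = 25281 ≡ 2048 (mod 3319)
1069^64 ≡ 2048^2 = 4194304 ≡ 2407 (mod 3319)
1069^128 ≡ 2407^2 = 5793649 ≡ 1994 (mod 3319)
1069^256 ≡ 1994^2 = 3976036 ≡ 3193 (mod 3319)
1069^405 = 1069^256 * 1069^128 * 1069^16 * 1069^4 * 1069^1 ≡ 3193 * 1994 * 159 * 1821 * 1069 (mod 3319).
Accumulate the product:
3193 * 1994 = 6366842 ≡ 1000
1000 * 159 = 159000 ≡ 3007
3007 * 1821 = 5475747 ≡ 2716
2716 * 1069 = 2903404 ≡ 2598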